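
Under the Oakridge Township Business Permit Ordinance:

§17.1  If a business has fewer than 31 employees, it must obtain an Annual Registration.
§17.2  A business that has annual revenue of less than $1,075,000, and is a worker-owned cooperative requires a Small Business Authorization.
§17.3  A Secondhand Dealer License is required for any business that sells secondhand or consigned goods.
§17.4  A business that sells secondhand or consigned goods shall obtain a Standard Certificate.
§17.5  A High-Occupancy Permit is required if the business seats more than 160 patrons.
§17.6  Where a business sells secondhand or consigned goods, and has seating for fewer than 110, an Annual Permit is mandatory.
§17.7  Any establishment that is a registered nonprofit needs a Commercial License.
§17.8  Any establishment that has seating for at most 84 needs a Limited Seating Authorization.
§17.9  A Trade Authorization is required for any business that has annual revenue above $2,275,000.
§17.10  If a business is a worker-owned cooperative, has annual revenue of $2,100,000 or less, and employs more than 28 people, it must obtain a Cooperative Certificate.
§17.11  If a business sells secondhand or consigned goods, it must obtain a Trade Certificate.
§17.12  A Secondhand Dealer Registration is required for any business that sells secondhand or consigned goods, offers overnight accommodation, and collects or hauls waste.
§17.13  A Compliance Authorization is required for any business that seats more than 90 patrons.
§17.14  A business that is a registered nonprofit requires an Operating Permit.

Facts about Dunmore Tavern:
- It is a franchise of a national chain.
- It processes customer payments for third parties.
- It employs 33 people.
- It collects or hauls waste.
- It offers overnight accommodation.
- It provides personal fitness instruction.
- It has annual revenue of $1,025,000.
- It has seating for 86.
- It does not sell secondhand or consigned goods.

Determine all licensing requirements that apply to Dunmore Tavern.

None

§17.1 employees 33 ≥ 31 → Annual Registration not required.
§17.2 revenue $1,025,000 < $1,075,000; is a franchise of a national chain (not: is a worker-owned cooperative) → Small Business Authorization not required.
§17.3 does not sell secondhand or consigned goods → Secondhand Dealer License not required.
§17.4 does not sell secondhand or consigned goods → Standard Certificate not required.
§17.5 seating 86 ≤ 160 → High-Occupancy Permit not required.
§17.6 does not sell secondhand or consigned goods; seating 86 < 110 → Annual Permit not required.
§17.7 is a franchise of a national chain (not: is a registered nonprofit) → Commercial License not required.
§17.8 seating 86 > 84 → Limited Seating Authorization not required.
§17.9 revenue $1,025,000 ≤ $2,275,000 → Trade Authorization not required.
§17.10 is a franchise of a national chain (not: is a worker-owned cooperative); revenue $1,025,000 ≤ $2,100,000; employees 33 > 28 → Cooperative Certificate not required.
§17.11 does not sell secondhand or consigned goods → Trade Certificate not required.
§17.12 does not sell secondhand or consigned goods; offers overnight accommodation; collects or hauls waste → Secondhand Dealer Registration not required.
§17.13 seating 86 ≤ 90 → Compliance Authorization not required.
§17.14 is a franchise of a national chain (not: is a registered nonprofit) → Operating Permit not required.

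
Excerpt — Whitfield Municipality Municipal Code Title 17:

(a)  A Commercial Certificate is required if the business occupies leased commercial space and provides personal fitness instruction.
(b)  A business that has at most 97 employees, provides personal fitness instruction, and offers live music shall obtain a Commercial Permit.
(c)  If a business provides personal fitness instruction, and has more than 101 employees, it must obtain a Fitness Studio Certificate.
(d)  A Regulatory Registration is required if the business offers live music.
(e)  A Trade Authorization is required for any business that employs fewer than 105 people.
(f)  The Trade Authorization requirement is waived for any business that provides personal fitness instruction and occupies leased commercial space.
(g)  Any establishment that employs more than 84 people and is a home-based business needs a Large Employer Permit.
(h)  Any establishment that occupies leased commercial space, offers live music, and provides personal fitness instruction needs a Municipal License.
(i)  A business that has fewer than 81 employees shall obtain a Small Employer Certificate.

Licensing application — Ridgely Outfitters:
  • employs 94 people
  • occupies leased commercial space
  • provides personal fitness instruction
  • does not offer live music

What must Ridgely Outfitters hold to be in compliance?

(a) occupies leased commercial space; provides personal fitness instruction → Commercial Certificate required.
(b) employees 94 ≤ 97; provides personal fitness instruction; does not offer live music → Commercial Permit not required.
(c) provides personal fitness instruction; employees 94 ≤ 101 → Fitness Studio Certificate not required.
(d) does not offer live music → Regulatory Registration not required.
(e) employees 94 < 105 → Trade Authorization required.
(f) provides personal fitness instruction; occupies leased commercial space → exempt from Trade Authorization.
(g) employees 94 > 84; occupies leased commercial space (not: is a home-based business) → Large Employer Permit not required.
(h) occupies leased commercial space; does not offer live music; provides personal fitness instruction → Municipal License not required.
(i) employees 94 ≥ 81 → Small Employer Certificate not required.

Commercial Certificate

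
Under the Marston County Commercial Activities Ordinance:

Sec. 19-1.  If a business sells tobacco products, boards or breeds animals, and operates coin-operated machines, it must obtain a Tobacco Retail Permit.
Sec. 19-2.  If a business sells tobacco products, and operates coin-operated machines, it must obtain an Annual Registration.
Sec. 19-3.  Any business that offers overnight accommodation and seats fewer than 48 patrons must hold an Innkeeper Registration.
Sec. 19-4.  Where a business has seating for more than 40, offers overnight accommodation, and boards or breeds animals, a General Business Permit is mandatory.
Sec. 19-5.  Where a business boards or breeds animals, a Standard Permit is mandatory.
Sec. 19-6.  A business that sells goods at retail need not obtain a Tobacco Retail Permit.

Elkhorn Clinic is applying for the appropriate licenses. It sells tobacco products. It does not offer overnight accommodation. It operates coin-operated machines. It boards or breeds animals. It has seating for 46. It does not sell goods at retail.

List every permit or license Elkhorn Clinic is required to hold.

Sec. 19-1. sells tobacco products; boards or breeds animals; operates coin-operated machines → Tobacco Retail Permit required.
Sec. 19-2. sells tobacco products; operates coin-operated machines → Annual Registration required.
Sec. 19-3. does not offer overnight accommodation; seating 46 < 48 → Innkeeper Registration not required.
Sec. 19-4. seating 46 > 40; does not offer overnight accommodation; boards or breeds animals → General Business Permit not required.
Sec. 19-5. boards or breeds animals → Standard Permit required.
Sec. 19-6. does not sell goods at retail → Tobacco Retail Permit exemption does not apply.

Annual Registration, Standard Permit, Tobacco Retail Permit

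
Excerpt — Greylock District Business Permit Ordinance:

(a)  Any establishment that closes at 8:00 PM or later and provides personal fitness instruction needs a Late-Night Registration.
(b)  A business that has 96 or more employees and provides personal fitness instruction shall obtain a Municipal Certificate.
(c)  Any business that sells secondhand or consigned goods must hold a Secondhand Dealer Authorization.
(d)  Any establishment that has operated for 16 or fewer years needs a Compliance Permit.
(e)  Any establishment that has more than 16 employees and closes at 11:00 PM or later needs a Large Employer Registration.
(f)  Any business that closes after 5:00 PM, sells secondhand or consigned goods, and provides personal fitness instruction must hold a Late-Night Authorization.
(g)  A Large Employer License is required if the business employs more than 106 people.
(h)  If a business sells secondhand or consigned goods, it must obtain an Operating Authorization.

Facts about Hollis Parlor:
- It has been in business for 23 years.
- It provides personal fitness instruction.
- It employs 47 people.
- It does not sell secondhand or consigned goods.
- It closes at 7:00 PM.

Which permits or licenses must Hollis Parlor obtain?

None

(a) closes 7:00 PM, at/before 8:00 PM; provides personal fitness instruction → Late-Night Registration not required.
(b) employees 47 < 96; provides personal fitness instruction → Municipal Certificate not required.
(c) does not sell secondhand or consigned goods → Secondhand Dealer Authorization not required.
(d) years in business 23 > 16 → Compliance Permit not required.
(e) employees 47 > 16; closes 7:00 PM, at/before 11:00 PM → Large Employer Registration not required.
(f) closes 7:00 PM, after 5:00 PM; does not sell secondhand or consigned goods; provides personal fitness instruction → Late-Night Authorization not required.
(g) employees 47 ≤ 106 → Large Employer License not required.
(h) does not sell secondhand or consigned goods → Operating Authorization not required.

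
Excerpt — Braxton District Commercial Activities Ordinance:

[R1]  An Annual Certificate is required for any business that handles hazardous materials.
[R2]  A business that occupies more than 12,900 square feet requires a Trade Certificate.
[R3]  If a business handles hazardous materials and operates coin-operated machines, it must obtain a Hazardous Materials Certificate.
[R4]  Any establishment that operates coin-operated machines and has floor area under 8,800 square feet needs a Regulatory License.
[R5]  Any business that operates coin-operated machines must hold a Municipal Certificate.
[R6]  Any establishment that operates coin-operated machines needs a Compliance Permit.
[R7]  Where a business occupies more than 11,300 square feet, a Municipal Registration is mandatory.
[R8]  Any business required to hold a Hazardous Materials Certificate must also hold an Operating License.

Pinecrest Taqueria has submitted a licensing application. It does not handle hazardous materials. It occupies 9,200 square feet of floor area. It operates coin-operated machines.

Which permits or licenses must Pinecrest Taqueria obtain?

Compliance Permit, Municipal Certificate

[R1] does not handle hazardous materials → Annual Certificate not required.
[R2] floor area 9,200 square feet ≤ 12,900 square feet → Trade Certificate not required.
[R3] does not handle hazardous materials; operates coin-operated machines → Hazardous Materials Certificate not required.
[R4] operates coin-operated machines; floor area 9,200 square feet ≥ 8,800 square feet → Regulatory License not required.
[R5] operates coin-operated machines → Municipal Certificate required.
[R6] operates coin-operated machines → Compliance Permit required.
[R7] floor area 9,200 square feet ≤ 11,300 square feet → Municipal Registration not required.
[R8] Hazardous Materials Certificate is not required → no effect.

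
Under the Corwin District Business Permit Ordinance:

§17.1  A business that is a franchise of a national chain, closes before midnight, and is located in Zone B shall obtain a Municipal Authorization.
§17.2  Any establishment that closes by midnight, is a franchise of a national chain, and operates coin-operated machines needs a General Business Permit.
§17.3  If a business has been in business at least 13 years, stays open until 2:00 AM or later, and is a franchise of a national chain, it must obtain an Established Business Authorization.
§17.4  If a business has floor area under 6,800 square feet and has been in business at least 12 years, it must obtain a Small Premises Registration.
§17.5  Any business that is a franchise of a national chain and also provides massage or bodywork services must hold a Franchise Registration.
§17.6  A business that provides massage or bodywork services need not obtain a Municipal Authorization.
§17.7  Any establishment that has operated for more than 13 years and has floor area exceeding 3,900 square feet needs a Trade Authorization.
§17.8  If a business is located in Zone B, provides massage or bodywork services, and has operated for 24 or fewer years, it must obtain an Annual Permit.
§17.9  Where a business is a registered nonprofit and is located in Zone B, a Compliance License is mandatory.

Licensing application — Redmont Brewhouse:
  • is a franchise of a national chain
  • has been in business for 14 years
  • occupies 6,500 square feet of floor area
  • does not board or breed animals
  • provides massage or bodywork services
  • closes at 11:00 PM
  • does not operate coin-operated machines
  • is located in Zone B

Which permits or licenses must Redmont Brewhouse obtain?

§17.1 is a franchise of a national chain; closes 11:00 PM, at/before midnight; is located in Zone B → Municipal Authorization required.
§17.2 closes 11:00 PM, at/before midnight; is a franchise of a national chain; does not operate coin-operated machines → General Business Permit not required.
§17.3 years in business 14 ≥ 13; closes 11:00 PM, at/before 2:00 AM; is a franchise of a national chain → Established Business Authorization not required.
§17.4 floor area 6,500 square feet < 6,800 square feet; years in business 14 ≥ 12 → Small Premises Registration required.
§17.5 is a franchise of a national chain; provides massage or bodywork services → Franchise Registration required.
§17.6 provides massage or bodywork services → exempt from Municipal Authorization.
§17.7 years in business 14 > 13; floor area 6,500 square feet > 3,900 square feet → Trade Authorization required.
§17.8 is located in Zone B; provides massage or bodywork services; years in business 14 ≤ 24 → Annual Permit required.
§17.9 is a franchise of a national chain (not: is a registered nonprofit); is located in Zone B → Compliance License not required.

Annual Permit, Franchise Registration, Small Premises Registration, Trade Authorization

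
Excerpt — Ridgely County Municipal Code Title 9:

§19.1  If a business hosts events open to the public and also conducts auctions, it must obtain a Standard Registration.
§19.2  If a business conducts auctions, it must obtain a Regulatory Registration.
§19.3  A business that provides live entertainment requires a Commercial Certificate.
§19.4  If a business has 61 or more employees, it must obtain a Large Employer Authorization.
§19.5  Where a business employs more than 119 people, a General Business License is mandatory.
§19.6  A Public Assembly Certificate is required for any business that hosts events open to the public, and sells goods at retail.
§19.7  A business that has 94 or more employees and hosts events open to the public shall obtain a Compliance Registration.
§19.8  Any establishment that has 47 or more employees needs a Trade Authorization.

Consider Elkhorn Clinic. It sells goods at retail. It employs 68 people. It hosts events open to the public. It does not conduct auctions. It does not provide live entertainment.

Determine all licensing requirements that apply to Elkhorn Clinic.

§19.1 hosts events open to the public; does not conduct auctions → Standard Registration not required.
§19.2 does not conduct auctions → Regulatory Registration not required.
§19.3 does not provide live entertainment → Commercial Certificate not required.
§19.4 employees 68 ≥ 61 → Large Employer Authorization required.
§19.5 employees 68 ≤ 119 → General Business License not required.
§19.6 hosts events open to the public; sells goods at retail → Public Assembly Certificate required.
§19.7 employees 68 < 94; hosts events open to the public → Compliance Registration not required.
§19.8 employees 68 ≥ 47 → Trade Authorization required.

Large Employer Authorization, Public Assembly Certificate, Trade Authorization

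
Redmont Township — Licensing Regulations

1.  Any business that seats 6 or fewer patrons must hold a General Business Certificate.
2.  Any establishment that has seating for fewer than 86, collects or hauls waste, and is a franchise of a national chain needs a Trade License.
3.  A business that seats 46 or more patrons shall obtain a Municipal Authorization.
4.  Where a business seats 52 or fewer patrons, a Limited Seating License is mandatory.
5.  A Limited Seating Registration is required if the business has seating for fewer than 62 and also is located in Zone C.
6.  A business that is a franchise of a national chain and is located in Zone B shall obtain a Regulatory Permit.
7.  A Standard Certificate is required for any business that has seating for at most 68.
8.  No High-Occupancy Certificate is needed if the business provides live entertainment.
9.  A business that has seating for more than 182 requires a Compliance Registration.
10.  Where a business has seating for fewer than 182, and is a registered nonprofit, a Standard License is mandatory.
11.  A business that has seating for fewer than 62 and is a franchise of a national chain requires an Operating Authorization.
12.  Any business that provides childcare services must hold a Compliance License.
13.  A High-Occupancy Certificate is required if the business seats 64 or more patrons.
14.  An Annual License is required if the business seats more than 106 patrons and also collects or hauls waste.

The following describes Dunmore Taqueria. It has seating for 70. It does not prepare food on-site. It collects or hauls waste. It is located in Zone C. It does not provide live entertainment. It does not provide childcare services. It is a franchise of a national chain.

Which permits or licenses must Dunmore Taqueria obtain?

1. seating 70 > 6 → General Business Certificate not required.
2. seating 70 < 86; collects or hauls waste; is a franchise of a national chain → Trade License required.
3. seating 70 ≥ 46 → Municipal Authorization required.
4. seating 70 > 52 → Limited Seating License not required.
5. seating 70 ≥ 62; is located in Zone C → Limited Seating Registration not required.
6. is a franchise of a national chain; is located in Zone C (not: is located in Zone B) → Regulatory Permit not required.
7. seating 70 > 68 → Standard Certificate not required.
8. does not provide live entertainment → High-Occupancy Certificate exemption does not apply.
9. seating 70 ≤ 182 → Compliance Registration not required.
10. seating 70 < 182; is a franchise of a national chain (not: is a registered nonprofit) → Standard License not required.
11. seating 70 ≥ 62; is a franchise of a national chain → Operating Authorization not required.
12. does not provide childcare services → Compliance License not required.
13. seating 70 ≥ 64 → High-Occupancy Certificate required.
14. seating 70 ≤ 106; collects or hauls waste → Annual License not required.

High-Occupancy Certificate, Municipal Authorization, Trade License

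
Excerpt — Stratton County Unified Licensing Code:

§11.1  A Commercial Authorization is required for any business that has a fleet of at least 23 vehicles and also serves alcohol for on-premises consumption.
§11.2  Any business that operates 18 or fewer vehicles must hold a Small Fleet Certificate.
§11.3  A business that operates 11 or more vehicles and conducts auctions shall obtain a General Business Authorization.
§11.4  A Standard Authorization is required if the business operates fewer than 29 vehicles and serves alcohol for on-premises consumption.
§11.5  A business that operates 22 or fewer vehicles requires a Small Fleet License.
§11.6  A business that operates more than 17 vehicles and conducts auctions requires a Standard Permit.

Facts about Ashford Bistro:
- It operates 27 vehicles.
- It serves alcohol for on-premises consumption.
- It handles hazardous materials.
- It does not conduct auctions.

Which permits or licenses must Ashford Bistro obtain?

§11.1 vehicles 27 ≥ 23; serves alcohol for on-premises consumption → Commercial Authorization required.
§11.2 vehicles 27 > 18 → Small Fleet Certificate not required.
§11.3 vehicles 27 ≥ 11; does not conduct auctions → General Business Authorization not required.
§11.4 vehicles 27 < 29; serves alcohol for on-premises consumption → Standard Authorization required.
§11.5 vehicles 27 > 22 → Small Fleet License not required.
§11.6 vehicles 27 > 17; does not conduct auctions → Standard Permit not required.

Commercial Authorization, Standard Authorization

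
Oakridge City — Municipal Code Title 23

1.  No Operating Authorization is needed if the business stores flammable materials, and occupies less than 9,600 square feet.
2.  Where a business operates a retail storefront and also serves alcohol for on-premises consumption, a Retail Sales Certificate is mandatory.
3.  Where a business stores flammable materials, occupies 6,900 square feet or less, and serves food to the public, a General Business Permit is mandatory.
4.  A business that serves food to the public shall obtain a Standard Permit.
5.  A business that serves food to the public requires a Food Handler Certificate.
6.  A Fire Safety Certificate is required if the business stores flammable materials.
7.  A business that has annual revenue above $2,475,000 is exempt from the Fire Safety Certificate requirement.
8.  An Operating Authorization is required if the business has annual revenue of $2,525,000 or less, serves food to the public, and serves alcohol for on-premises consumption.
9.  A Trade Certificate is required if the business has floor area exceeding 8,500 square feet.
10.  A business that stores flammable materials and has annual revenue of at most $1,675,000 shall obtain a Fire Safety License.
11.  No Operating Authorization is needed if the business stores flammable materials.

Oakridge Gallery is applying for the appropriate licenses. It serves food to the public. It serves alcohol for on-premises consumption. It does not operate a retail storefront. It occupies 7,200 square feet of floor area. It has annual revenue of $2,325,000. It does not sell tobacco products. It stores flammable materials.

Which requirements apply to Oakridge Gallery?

Fire Safety Certificate, Food Handler Certificate, Standard Permit

1. stores flammable materials; floor area 7,200 square feet < 9,600 square feet → exempt from Operating Authorization.
2. does not operate a retail storefront; serves alcohol for on-premises consumption → Retail Sales Certificate not required.
3. stores flammable materials; floor area 7,200 square feet > 6,900 square feet; serves food to the public → General Business Permit not required.
4. serves food to the public → Standard Permit required.
5. serves food to the public → Food Handler Certificate required.
6. stores flammable materials → Fire Safety Certificate required.
7. revenue $2,325,000 ≤ $2,475,000 → Fire Safety Certificate exemption does not apply.
8. revenue $2,325,000 ≤ $2,525,000; serves food to the public; serves alcohol for on-premises consumption → Operating Authorization required.
9. floor area 7,200 square feet ≤ 8,500 square feet → Trade Certificate not required.
10. stores flammable materials; revenue $2,325,000 > $1,675,000 → Fire Safety License not required.
11. stores flammable materials → exempt from Operating Authorization.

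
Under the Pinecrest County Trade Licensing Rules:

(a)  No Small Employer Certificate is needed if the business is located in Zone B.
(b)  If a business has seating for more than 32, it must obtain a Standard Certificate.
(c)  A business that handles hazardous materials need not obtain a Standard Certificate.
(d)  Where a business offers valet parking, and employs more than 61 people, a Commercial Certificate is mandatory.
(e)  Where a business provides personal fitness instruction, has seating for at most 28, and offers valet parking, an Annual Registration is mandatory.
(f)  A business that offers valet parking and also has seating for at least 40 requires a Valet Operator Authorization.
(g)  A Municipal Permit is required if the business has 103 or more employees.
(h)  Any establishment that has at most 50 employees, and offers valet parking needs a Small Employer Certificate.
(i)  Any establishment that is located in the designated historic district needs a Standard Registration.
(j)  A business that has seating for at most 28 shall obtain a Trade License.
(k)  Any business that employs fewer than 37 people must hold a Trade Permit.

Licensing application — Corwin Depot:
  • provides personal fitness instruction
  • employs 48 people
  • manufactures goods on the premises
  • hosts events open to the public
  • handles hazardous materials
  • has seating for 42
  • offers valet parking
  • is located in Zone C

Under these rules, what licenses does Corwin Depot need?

(a) is located in Zone C (not: is located in Zone B) → Small Employer Certificate exemption does not apply.
(b) seating 42 > 32 → Standard Certificate required.
(c) handles hazardous materials → exempt from Standard Certificate.
(d) offers valet parking; employees 48 ≤ 61 → Commercial Certificate not required.
(e) provides personal fitness instruction; seating 42 > 28; offers valet parking → Annual Registration not required.
(f) offers valet parking; seating 42 ≥ 40 → Valet Operator Authorization required.
(g) employees 48 < 103 → Municipal Permit not required.
(h) employees 48 ≤ 50; offers valet parking → Small Employer Certificate required.
(i) is located in Zone C (not: is located in the designated historic district) → Standard Registration not required.
(j) seating 42 > 28 → Trade License not required.
(k) employees 48 ≥ 37 → Trade Permit not required.

Small Employer Certificate, Valet Operator Authorization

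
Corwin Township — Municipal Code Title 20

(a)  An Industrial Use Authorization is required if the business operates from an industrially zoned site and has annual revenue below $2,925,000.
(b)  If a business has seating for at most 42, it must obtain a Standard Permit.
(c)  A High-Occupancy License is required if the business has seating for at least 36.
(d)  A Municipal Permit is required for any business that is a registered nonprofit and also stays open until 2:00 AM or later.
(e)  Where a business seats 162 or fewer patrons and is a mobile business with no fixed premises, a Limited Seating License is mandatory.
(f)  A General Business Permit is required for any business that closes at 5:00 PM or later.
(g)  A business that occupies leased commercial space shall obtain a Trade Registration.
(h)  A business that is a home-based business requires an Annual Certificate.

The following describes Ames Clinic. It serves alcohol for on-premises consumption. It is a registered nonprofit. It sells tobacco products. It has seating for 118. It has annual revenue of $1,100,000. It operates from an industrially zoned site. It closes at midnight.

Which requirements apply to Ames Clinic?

(a) operates from an industrially zoned site; revenue $1,100,000 < $2,925,000 → Industrial Use Authorization required.
(b) seating 118 > 42 → Standard Permit not required.
(c) seating 118 ≥ 36 → High-Occupancy License required.
(d) is a registered nonprofit; closes midnight, at/before 2:00 AM → Municipal Permit not required.
(e) seating 118 ≤ 162; operates from an industrially zoned site (not: is a mobile business with no fixed premises) → Limited Seating License not required.
(f) closes midnight, after 5:00 PM → General Business Permit required.
(g) operates from an industrially zoned site (not: occupies leased commercial space) → Trade Registration not required.
(h) operates from an industrially zoned site (not: is a home-based business) → Annual Certificate not required.

General Business Permit, High-Occupancy License, Industrial Use Authorization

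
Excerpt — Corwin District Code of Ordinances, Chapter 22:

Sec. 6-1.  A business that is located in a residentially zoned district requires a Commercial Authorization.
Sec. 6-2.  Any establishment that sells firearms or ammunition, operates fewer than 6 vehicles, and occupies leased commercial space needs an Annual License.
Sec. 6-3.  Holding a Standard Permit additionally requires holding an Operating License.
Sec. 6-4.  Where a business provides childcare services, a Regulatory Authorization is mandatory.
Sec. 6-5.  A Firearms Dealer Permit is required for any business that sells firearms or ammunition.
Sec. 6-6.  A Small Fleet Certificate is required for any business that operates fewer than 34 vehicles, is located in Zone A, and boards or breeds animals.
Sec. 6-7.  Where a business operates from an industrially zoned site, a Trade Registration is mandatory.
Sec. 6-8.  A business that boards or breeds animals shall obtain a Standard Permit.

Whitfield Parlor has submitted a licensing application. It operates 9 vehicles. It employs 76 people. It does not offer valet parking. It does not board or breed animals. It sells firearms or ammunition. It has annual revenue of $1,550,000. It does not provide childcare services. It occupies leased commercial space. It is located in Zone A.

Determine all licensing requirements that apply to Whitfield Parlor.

Firearms Dealer Permit

Sec. 6-1. is located in Zone A (not: is located in a residentially zoned district) → Commercial Authorization not required.
Sec. 6-2. sells firearms or ammunition; vehicles 9 ≥ 6; occupies leased commercial space → Annual License not required.
Sec. 6-3. Standard Permit is not required → no effect.
Sec. 6-4. does not provide childcare services → Regulatory Authorization not required.
Sec. 6-5. sells firearms or ammunition → Firearms Dealer Permit required.
Sec. 6-6. vehicles 9 < 34; is located in Zone A; does not board or breed animals → Small Fleet Certificate not required.
Sec. 6-7. occupies leased commercial space (not: operates from an industrially zoned site) → Trade Registration not required.
Sec. 6-8. does not board or breed animals → Standard Permit not required.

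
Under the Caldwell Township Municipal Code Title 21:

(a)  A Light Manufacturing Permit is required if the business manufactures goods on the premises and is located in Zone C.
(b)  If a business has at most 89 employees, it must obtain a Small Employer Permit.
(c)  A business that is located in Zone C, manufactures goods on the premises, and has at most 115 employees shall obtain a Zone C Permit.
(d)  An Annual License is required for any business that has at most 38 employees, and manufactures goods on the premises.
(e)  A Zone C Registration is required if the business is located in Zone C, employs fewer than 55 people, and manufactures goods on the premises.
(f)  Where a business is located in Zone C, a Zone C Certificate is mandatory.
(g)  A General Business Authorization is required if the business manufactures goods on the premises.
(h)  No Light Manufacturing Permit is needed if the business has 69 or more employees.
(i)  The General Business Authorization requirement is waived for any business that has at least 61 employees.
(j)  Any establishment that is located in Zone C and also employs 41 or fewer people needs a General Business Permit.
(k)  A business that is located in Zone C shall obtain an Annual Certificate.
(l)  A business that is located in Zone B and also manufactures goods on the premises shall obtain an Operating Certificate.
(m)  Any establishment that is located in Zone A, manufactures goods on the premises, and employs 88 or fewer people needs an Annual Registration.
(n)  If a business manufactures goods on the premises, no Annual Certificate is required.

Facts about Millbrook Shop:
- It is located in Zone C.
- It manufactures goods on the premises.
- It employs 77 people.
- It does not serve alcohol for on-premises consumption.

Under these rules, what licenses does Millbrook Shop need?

Small Employer Permit, Zone C Certificate, Zone C Permit

(a) manufactures goods on the premises; is located in Zone C → Light Manufacturing Permit required.
(b) employees 77 ≤ 89 → Small Employer Permit required.
(c) is located in Zone C; manufactures goods on the premises; employees 77 ≤ 115 → Zone C Permit required.
(d) employees 77 > 38; manufactures goods on the premises → Annual License not required.
(e) is located in Zone C; employees 77 ≥ 55; manufactures goods on the premises → Zone C Registration not required.
(f) is located in Zone C → Zone C Certificate required.
(g) manufactures goods on the premises → General Business Authorization required.
(h) employees 77 ≥ 69 → exempt from Light Manufacturing Permit.
(i) employees 77 ≥ 61 → exempt from General Business Authorization.
(j) is located in Zone C; employees 77 > 41 → General Business Permit not required.
(k) is located in Zone C → Annual Certificate required.
(l) is located in Zone C (not: is located in Zone B); manufactures goods on the premises → Operating Certificate not required.
(m) is located in Zone C (not: is located in Zone A); manufactures goods on the premises; employees 77 ≤ 88 → Annual Registration not required.
(n) manufactures goods on the premises → exempt from Annual Certificate.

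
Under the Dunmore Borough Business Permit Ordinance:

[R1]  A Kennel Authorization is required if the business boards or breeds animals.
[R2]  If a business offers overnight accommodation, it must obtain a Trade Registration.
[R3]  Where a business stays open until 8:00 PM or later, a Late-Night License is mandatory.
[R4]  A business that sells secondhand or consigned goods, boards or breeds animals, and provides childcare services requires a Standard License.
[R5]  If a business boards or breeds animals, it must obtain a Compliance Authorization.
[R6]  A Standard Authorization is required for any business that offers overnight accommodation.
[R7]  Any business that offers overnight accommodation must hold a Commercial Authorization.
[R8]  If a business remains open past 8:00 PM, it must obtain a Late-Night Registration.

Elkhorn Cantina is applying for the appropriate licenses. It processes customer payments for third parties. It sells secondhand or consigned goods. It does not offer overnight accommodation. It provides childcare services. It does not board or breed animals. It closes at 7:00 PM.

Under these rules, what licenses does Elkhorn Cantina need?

None

[R1] does not board or breed animals → Kennel Authorization not required.
[R2] does not offer overnight accommodation → Trade Registration not required.
[R3] closes 7:00 PM, at/before 8:00 PM → Late-Night License not required.
[R4] sells secondhand or consigned goods; does not board or breed animals; provides childcare services → Standard License not required.
[R5] does not board or breed animals → Compliance Authorization not required.
[R6] does not offer overnight accommodation → Standard Authorization not required.
[R7] does not offer overnight accommodation → Commercial Authorization not required.
[R8] closes 7:00 PM, at/before 8:00 PM → Late-Night Registration not required.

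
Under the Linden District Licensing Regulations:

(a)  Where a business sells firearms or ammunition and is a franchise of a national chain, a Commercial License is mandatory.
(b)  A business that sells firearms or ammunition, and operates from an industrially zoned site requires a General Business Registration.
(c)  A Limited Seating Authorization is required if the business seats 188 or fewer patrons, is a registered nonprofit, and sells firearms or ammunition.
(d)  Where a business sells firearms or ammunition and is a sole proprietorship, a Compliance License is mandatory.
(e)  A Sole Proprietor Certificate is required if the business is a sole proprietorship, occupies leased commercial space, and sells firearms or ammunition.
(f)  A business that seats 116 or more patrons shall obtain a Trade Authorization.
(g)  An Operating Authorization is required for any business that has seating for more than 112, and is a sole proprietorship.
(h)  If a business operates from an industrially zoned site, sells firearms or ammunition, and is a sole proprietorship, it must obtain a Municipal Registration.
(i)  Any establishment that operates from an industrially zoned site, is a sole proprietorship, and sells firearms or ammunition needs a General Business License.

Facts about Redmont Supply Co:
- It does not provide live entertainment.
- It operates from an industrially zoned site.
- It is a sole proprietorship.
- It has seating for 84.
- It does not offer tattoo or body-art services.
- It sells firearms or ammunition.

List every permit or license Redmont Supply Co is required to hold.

(a) sells firearms or ammunition; is a sole proprietorship (not: is a franchise of a national chain) → Commercial License not required.
(b) sells firearms or ammunition; operates from an industrially zoned site → General Business Registration required.
(c) seating 84 ≤ 188; is a sole proprietorship (not: is a registered nonprofit); sells firearms or ammunition → Limited Seating Authorization not required.
(d) sells firearms or ammunition; is a sole proprietorship → Compliance License required.
(e) is a sole proprietorship; operates from an industrially zoned site (not: occupies leased commercial space); sells firearms or ammunition → Sole Proprietor Certificate not required.
(f) seating 84 < 116 → Trade Authorization not required.
(g) seating 84 ≤ 112; is a sole proprietorship → Operating Authorization not required.
(h) operates from an industrially zoned site; sells firearms or ammunition; is a sole proprietorship → Municipal Registration required.
(i) operates from an industrially zoned site; is a sole proprietorship; sells firearms or ammunition → General Business License required.

Compliance License, General Business License, General Business Registration, Municipal Registration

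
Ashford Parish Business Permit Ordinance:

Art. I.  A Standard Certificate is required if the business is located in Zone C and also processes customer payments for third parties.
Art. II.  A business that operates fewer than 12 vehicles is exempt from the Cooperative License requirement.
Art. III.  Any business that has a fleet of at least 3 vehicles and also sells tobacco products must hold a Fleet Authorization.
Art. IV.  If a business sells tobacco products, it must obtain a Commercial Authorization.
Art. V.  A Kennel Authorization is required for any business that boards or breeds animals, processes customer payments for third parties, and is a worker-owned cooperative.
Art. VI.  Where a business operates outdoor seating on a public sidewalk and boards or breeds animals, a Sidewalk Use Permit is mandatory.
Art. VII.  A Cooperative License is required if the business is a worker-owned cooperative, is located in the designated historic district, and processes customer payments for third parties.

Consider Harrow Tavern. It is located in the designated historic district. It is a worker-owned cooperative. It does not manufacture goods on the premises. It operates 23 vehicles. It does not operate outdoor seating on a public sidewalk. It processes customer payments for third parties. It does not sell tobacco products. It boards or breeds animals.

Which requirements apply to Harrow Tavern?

Cooperative License, Kennel Authorization

Art. I. is located in the designated historic district (not: is located in Zone C); processes customer payments for third parties → Standard Certificate not required.
Art. II. vehicles 23 ≥ 12 → Cooperative License exemption does not apply.
Art. III. vehicles 23 ≥ 3; does not sell tobacco products → Fleet Authorization not required.
Art. IV. does not sell tobacco products → Commercial Authorization not required.
Art. V. boards or breeds animals; processes customer payments for third parties; is a worker-owned cooperative → Kennel Authorization required.
Art. VI. does not operate outdoor seating on a public sidewalk; boards or breeds animals → Sidewalk Use Permit not required.
Art. VII. is a worker-owned cooperative; is located in the designated historic district; processes customer payments for third parties → Cooperative License required.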